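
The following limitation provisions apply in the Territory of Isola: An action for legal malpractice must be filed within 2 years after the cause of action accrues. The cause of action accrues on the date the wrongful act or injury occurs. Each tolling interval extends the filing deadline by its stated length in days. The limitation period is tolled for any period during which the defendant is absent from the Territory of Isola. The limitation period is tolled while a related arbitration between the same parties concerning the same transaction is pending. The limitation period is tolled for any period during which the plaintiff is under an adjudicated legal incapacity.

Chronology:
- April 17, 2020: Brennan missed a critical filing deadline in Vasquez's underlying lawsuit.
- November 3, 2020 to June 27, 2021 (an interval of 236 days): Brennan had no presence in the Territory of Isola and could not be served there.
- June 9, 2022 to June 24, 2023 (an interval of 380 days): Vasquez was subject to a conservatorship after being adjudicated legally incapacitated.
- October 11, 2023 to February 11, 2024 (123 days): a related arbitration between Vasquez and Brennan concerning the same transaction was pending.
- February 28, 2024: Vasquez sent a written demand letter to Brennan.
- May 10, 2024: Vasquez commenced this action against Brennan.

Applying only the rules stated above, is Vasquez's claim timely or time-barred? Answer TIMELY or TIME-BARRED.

TIME-BARRED

The limitation period began to run on April 17, 2020.
2 years from April 17, 2020 is April 17, 2022.
Because the defendant's absence from the jurisdiction ran from November 3, 2020 to June 27, 2021, the deadline is extended by 236 days to December 9, 2022.
The period was tolled for 380 days by the plaintiff's legal incapacity (June 9, 2022 to June 24, 2023), pushing the deadline to December 24, 2023.
Because the pending related arbitration ran from October 11, 2023 to February 11, 2024, the deadline is extended by 123 days to April 25, 2024.
None of the other events listed affects the running of the period under the stated rules.
Filing on May 10, 2024 missed the April 25, 2024 deadline — the action is time-barred.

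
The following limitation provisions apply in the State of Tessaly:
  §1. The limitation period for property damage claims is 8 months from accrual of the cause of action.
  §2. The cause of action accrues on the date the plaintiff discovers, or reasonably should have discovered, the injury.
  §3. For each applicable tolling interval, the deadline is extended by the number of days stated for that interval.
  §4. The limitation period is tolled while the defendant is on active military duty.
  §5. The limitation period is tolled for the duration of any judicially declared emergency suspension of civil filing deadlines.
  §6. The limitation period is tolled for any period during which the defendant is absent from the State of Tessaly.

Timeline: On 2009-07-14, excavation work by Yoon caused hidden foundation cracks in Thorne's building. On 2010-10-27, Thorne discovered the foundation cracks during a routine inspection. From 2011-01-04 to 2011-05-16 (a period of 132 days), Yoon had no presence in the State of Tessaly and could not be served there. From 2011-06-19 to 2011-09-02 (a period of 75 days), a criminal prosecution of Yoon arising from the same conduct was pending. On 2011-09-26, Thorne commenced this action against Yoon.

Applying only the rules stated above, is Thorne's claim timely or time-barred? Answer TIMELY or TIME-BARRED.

The claim did not accrue until Thorne discovered the injury on 2010-10-27; the 2009-07-14 act date does not start the clock under the stated rule.
Adding the 8 months base period to 2010-10-27 gives a deadline of 2011-06-27, before any tolling.
The defendant's absence from the jurisdiction from 2011-01-04 to 2011-05-16 tolled the period for 132 days, extending the deadline to 2011-11-06.
The pending criminal prosecution from 2011-06-19 to 2011-09-02 does not toll the period, because no stated rule makes a criminal prosecution a tolling event.
The 2011-09-26 filing precedes the 2011-11-06 deadline; the claim is timely.

TIMELY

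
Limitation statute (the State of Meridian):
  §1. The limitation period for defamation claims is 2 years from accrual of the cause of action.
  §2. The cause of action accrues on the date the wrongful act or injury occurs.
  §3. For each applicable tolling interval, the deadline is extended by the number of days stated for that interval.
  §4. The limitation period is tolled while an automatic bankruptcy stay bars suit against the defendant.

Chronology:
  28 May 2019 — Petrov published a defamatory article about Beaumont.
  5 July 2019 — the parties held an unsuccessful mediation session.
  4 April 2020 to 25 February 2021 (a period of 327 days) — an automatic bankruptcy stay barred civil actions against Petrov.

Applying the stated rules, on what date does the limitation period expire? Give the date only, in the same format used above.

The claim accrued on 28 May 2019, when the wrongful act occurred.
The untolled deadline — 2 years after 28 May 2019 — is 28 May 2021.
Because the automatic bankruptcy stay ran from 4 April 2020 to 25 February 2021, the deadline is extended by 327 days to 20 April 2022.
Nothing else in the chronology tolls or restarts the period.

20 April 2022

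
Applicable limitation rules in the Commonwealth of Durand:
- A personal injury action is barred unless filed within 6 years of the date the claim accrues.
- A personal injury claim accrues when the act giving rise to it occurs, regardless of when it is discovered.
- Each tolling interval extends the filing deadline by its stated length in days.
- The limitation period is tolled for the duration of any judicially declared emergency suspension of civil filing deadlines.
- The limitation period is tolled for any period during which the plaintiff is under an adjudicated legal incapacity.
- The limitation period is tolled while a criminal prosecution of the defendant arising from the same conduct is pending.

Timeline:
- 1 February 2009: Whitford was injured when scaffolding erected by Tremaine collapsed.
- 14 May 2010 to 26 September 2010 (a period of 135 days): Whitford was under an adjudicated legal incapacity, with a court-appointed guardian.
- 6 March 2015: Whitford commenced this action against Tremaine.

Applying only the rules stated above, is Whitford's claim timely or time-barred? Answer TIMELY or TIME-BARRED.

TIMELY

The limitation period began to run on 1 February 2009.
Adding the 6 years base period to 1 February 2009 gives a deadline of 1 February 2015, before any tolling.
Because the plaintiff's legal incapacity ran from 14 May 2010 to 26 September 2010, the deadline is extended by 135 days to 16 June 2015.
Filing on 6 March 2015 beat the 16 June 2015 deadline — the action is timely.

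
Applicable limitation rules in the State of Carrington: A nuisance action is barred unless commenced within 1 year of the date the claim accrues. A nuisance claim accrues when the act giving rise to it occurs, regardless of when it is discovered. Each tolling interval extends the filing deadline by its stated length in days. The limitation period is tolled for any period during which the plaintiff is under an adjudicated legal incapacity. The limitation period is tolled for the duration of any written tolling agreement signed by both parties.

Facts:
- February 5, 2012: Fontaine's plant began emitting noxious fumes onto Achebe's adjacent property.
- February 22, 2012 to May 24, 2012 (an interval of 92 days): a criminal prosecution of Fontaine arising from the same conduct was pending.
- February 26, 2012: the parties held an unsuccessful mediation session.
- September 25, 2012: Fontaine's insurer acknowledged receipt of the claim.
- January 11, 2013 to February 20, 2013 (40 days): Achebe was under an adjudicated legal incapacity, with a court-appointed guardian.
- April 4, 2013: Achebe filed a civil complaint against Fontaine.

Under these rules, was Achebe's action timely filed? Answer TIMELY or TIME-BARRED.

The limitation period began to run on February 5, 2012.
The untolled deadline — 1 year after February 5, 2012 — is February 5, 2013.
The period was tolled for 40 days by the plaintiff's legal incapacity (January 11, 2013 to February 20, 2013), pushing the deadline to March 17, 2013.
The pending criminal prosecution from February 22, 2012 to May 24, 2012 does not toll the period, because no stated rule makes a criminal prosecution a tolling event.
The other events in the timeline have no effect on the limitation period under the stated rules.
Filing on April 4, 2013 missed the March 17, 2013 deadline — the action is time-barred.

TIME-BARRED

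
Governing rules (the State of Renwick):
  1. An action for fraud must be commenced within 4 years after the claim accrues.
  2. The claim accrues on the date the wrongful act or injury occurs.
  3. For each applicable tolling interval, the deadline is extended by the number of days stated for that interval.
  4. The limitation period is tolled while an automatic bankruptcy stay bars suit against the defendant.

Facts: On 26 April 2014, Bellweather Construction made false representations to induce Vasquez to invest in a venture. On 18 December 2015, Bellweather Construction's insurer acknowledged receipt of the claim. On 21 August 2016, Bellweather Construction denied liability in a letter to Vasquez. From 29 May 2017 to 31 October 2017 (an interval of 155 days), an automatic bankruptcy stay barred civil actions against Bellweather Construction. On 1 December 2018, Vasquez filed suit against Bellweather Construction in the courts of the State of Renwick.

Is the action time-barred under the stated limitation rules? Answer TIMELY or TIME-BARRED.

The claim accrued on 26 April 2014, when the wrongful act occurred.
4 years from 26 April 2014 is 26 April 2018.
The automatic bankruptcy stay from 29 May 2017 to 31 October 2017 tolled the period for 155 days, extending the deadline to 28 September 2018.
None of the other events listed affects the running of the period under the stated rules.
The 1 December 2018 filing falls after the 28 September 2018 deadline; the claim is time-barred.

TIME-BARRED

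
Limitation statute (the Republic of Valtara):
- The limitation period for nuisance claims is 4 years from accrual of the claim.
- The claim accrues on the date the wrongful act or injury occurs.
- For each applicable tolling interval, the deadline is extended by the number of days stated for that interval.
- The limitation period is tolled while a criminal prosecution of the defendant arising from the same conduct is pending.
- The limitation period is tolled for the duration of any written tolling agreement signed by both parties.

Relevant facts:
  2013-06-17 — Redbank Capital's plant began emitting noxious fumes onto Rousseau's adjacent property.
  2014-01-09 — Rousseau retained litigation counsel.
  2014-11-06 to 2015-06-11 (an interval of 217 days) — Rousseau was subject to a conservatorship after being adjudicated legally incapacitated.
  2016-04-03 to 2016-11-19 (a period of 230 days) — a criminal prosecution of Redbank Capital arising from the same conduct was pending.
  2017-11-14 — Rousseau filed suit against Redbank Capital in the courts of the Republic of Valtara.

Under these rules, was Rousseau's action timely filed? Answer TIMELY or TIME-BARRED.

The claim accrued on 2013-06-17, when the wrongful act occurred.
The untolled deadline — 4 years after 2013-06-17 — is 2017-06-17.
Because the pending criminal prosecution ran from 2016-04-03 to 2016-11-19, the deadline is extended by 230 days to 2018-02-02.
No stated provision tolls the period for the plaintiff's incapacity, so the interval from 2014-11-06 to 2015-06-11 has no effect on the deadline.
None of the other events listed affects the running of the period under the stated rules.
The 2017-11-14 filing precedes the 2018-02-02 deadline; the claim is timely.

TIMELY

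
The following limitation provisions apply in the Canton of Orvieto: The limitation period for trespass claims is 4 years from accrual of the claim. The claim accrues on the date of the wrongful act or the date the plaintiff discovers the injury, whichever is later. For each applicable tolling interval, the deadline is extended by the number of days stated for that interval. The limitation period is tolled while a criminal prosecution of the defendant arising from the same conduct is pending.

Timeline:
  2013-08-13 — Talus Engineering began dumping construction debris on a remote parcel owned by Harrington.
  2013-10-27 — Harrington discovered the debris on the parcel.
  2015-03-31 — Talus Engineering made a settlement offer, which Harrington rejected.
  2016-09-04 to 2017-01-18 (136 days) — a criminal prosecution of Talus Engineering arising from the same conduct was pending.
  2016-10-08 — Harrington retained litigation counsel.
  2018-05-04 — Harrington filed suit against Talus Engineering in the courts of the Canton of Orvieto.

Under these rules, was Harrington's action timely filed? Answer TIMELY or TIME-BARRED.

Because discovery on 2013-10-27 post-dates the 2013-08-13 act, accrual under the later-of rule falls on 2013-10-27.
Adding the 4 years base period to 2013-10-27 gives a deadline of 2017-10-27, before any tolling.
The pending criminal prosecution from 2016-09-04 to 2017-01-18 tolled the period for 136 days, extending the deadline to 2018-03-12.
Nothing else in the chronology tolls or restarts the period.
Harrington filed on 2018-05-04, after the 2018-03-12 deadline, so the action is time-barred.

TIME-BARRED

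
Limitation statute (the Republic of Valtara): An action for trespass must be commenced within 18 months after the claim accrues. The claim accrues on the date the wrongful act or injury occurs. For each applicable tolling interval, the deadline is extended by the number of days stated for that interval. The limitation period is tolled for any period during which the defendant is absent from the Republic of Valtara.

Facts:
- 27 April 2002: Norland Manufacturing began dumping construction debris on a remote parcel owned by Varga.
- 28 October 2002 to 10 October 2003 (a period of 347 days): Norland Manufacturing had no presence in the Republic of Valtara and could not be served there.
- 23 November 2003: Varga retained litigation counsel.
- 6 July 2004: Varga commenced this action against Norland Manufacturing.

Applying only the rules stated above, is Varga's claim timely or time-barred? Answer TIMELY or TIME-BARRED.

TIMELY

The limitation period began to run on 27 April 2002.
18 months from 27 April 2002 is 27 October 2003.
Because the defendant's absence from the jurisdiction ran from 28 October 2002 to 10 October 2003, the deadline is extended by 347 days to 8 October 2004.
The other events in the timeline have no effect on the limitation period under the stated rules.
Varga filed on 6 July 2004, before the 8 October 2004 deadline, so the action is timely.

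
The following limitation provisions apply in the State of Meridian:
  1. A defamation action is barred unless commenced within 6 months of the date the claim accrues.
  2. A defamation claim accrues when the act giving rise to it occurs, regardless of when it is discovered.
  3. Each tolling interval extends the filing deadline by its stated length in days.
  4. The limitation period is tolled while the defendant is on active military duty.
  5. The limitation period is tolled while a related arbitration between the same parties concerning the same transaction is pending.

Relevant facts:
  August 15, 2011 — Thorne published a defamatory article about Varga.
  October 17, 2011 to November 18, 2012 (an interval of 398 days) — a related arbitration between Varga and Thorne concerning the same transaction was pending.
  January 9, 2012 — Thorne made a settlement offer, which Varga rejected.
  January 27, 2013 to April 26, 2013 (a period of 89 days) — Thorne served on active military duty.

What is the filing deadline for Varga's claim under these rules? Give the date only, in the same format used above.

The claim accrued on August 15, 2011, when the wrongful act occurred.
6 months from August 15, 2011 is February 15, 2012.
The pending related arbitration from October 17, 2011 to November 18, 2012 tolled the period for 398 days, extending the deadline to March 19, 2013.
The defendant's active military service from January 27, 2013 to April 26, 2013 tolled the period for 89 days, extending the deadline to June 16, 2013.
Nothing else in the chronology tolls or restarts the period.

June 16, 2013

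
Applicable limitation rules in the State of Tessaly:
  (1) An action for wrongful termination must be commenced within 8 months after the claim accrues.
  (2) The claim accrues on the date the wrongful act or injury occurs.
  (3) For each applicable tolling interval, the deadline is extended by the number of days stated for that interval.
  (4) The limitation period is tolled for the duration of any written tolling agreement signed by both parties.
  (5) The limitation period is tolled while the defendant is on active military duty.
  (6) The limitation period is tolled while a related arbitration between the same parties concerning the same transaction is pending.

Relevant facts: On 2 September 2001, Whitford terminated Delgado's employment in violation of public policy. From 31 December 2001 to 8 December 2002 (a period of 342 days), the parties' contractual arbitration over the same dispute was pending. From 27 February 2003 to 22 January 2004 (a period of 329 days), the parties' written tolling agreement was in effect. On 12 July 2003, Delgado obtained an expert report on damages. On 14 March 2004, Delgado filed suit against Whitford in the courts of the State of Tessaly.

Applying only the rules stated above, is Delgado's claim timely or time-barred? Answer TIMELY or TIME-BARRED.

TIME-BARRED

The limitation period began to run on 2 September 2001.
The untolled deadline — 8 months after 2 September 2001 — is 2 May 2002.
The period was tolled for 342 days by the pending related arbitration (31 December 2001 to 8 December 2002), pushing the deadline to 9 April 2003.
The written tolling agreement from 27 February 2003 to 22 January 2004 tolled the period for 329 days, extending the deadline to 3 March 2004.
Nothing else in the chronology tolls or restarts the period.
Delgado filed on 14 March 2004, after the 3 March 2004 deadline, so the action is time-barred.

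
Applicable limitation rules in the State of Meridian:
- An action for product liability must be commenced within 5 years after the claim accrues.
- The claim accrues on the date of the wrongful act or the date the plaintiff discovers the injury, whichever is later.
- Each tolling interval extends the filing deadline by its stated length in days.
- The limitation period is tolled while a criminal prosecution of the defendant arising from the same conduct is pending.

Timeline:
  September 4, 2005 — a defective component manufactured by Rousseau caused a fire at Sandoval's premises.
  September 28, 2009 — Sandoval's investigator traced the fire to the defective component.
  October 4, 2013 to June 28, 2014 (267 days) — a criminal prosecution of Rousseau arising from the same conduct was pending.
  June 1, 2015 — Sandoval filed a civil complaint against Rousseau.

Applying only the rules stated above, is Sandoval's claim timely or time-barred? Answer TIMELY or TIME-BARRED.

TIMELY

Taking the later of the act (September 4, 2005) and discovery (September 28, 2009), the claim accrued on September 28, 2009.
The untolled deadline — 5 years after September 28, 2009 — is September 28, 2014.
The period was tolled for 267 days by the pending criminal prosecution (October 4, 2013 to June 28, 2014), pushing the deadline to June 22, 2015.
Filing on June 1, 2015 beat the June 22, 2015 deadline — the action is timely.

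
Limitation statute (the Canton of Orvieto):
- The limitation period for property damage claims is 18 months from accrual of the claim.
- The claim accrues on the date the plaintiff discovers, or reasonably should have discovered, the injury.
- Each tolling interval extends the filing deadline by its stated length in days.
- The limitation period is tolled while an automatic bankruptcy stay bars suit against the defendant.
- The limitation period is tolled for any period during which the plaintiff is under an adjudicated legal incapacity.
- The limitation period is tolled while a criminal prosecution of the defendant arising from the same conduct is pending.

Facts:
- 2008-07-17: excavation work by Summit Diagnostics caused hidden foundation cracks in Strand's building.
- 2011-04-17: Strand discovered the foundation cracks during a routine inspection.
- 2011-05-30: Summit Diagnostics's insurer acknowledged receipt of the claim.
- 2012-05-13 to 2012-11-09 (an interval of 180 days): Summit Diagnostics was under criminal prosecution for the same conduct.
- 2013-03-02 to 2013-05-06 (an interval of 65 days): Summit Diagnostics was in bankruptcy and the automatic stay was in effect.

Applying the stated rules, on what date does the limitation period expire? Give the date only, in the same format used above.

2013-06-19

The claim did not accrue until Strand discovered the injury on 2011-04-17; the 2008-07-17 act date does not start the clock under the stated rule.
The untolled deadline — 18 months after 2011-04-17 — is 2012-10-17.
Because the pending criminal prosecution ran from 2012-05-13 to 2012-11-09, the deadline is extended by 180 days to 2013-04-15.
The period was tolled for 65 days by the automatic bankruptcy stay (2013-03-02 to 2013-05-06), pushing the deadline to 2013-06-19.
The other events in the timeline have no effect on the limitation period under the stated rules.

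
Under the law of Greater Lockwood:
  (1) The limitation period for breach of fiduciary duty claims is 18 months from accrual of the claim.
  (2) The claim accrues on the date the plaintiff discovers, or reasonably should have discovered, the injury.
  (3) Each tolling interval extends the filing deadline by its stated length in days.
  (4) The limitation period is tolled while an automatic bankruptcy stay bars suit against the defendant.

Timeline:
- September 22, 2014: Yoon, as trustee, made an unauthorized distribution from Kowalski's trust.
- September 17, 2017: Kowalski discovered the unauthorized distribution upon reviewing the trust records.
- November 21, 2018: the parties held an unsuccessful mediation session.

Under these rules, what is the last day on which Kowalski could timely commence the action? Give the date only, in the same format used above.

March 17, 2019

Under the discovery rule, the claim accrued on September 17, 2017, when Kowalski discovered the injury — not on the September 22, 2014 date of the underlying act.
Adding the 18 months base period to September 17, 2017 gives a deadline of March 17, 2019, before any tolling.
Nothing else in the chronology tolls or restarts the period.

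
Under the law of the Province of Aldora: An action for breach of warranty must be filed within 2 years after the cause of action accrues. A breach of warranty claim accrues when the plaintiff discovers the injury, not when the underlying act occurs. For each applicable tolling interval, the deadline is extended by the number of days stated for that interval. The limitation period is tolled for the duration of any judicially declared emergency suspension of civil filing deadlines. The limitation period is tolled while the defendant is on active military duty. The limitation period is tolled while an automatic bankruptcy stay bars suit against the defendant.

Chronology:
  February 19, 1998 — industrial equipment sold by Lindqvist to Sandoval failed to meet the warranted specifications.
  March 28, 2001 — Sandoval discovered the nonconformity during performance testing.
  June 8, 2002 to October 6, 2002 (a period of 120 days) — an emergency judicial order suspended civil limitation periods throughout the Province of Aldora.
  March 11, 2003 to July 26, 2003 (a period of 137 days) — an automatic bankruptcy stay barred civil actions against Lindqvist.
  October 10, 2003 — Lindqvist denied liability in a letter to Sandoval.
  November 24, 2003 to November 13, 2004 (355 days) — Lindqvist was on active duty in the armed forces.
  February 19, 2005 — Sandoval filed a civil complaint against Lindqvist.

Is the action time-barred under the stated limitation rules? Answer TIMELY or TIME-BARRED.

Accrual is tied to discovery, so the period began on March 28, 2001 rather than on February 19, 1998 when the act occurred.
The untolled deadline — 2 years after March 28, 2001 — is March 28, 2003.
Because the emergency suspension of filing deadlines ran from June 8, 2002 to October 6, 2002, the deadline is extended by 120 days to July 26, 2003.
The automatic bankruptcy stay from March 11, 2003 to July 26, 2003 tolled the period for 137 days, extending the deadline to December 10, 2003.
Because the defendant's active military service ran from November 24, 2003 to November 13, 2004, the deadline is extended by 355 days to November 29, 2004.
None of the other events listed affects the running of the period under the stated rules.
The February 19, 2005 filing falls after the November 29, 2004 deadline; the claim is time-barred.

TIME-BARRED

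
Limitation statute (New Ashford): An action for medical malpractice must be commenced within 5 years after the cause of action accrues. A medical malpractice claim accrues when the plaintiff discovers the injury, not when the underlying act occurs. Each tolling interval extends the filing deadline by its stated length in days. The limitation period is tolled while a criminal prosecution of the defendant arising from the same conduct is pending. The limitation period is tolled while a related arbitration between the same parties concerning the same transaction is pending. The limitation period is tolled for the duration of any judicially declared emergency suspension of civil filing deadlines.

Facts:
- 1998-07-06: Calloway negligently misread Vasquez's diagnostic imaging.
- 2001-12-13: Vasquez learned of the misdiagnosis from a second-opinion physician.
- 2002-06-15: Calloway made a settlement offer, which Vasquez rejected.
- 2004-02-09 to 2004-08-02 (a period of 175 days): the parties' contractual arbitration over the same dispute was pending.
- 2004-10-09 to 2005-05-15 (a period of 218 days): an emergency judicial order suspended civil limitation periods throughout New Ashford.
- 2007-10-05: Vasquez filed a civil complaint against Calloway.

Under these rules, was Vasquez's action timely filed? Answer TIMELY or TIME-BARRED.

TIMELY

Under the discovery rule, the claim accrued on 2001-12-13, when Vasquez discovered the injury — not on the 1998-07-06 date of the underlying act.
5 years from 2001-12-13 is 2006-12-13.
The pending related arbitration from 2004-02-09 to 2004-08-02 tolled the period for 175 days, extending the deadline to 2007-06-06.
The emergency suspension of filing deadlines from 2004-10-09 to 2005-05-15 tolled the period for 218 days, extending the deadline to 2008-01-10.
None of the other events listed affects the running of the period under the stated rules.
Filing on 2007-10-05 beat the 2008-01-10 deadline — the action is timely.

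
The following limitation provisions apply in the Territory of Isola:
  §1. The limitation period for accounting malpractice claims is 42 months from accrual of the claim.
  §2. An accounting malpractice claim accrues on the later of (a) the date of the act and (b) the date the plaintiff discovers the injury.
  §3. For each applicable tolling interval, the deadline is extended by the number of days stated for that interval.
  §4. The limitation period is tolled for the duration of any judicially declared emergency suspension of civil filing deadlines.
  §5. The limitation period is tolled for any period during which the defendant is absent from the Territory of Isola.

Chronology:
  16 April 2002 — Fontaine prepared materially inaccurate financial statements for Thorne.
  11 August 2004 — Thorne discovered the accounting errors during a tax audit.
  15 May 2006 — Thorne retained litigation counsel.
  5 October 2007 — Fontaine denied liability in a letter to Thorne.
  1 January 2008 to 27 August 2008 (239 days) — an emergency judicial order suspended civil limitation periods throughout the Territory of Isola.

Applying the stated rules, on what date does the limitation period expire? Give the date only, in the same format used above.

Taking the later of the act (16 April 2002) and discovery (11 August 2004), the claim accrued on 11 August 2004.
The untolled deadline — 42 months after 11 August 2004 — is 11 February 2008.
Because the emergency suspension of filing deadlines ran from 1 January 2008 to 27 August 2008, the deadline is extended by 239 days to 7 October 2008.
The other events in the timeline have no effect on the limitation period under the stated rules.

7 October 2008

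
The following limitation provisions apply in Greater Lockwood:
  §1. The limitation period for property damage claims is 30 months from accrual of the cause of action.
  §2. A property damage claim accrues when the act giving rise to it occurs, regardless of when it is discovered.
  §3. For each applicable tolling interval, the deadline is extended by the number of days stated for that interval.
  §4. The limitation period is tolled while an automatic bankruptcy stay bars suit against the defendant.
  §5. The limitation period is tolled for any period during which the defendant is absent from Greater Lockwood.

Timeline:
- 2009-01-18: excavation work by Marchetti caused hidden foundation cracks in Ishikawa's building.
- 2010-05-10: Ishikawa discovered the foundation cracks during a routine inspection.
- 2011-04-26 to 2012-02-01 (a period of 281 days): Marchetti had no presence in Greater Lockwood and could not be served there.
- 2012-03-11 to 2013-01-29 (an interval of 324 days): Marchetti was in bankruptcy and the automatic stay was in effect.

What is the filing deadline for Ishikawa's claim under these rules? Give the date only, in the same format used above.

Because the rule ties accrual to occurrence, the claim accrued on 2009-01-18, not on the 2010-05-10 discovery date.
The untolled deadline — 30 months after 2009-01-18 — is 2011-07-18.
Because the defendant's absence from the jurisdiction ran from 2011-04-26 to 2012-02-01, the deadline is extended by 281 days to 2012-04-24.
The automatic bankruptcy stay from 2012-03-11 to 2013-01-29 tolled the period for 324 days, extending the deadline to 2013-03-14.

2013-03-14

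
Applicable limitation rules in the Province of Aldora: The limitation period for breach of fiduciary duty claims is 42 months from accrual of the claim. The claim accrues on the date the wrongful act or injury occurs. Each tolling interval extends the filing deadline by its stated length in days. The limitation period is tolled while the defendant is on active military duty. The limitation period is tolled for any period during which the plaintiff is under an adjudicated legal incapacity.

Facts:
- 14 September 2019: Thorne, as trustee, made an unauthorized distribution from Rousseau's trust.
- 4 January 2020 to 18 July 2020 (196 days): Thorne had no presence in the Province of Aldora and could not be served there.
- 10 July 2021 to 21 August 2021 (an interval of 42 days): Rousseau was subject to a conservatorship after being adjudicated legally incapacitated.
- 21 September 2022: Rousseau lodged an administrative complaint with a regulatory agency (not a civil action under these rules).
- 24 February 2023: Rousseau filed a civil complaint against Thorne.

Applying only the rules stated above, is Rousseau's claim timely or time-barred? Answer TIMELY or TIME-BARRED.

The claim accrued on 14 September 2019, when the wrongful act occurred.
Adding the 42 months base period to 14 September 2019 gives a deadline of 14 March 2023, before any tolling.
The period was tolled for 42 days by the plaintiff's legal incapacity (10 July 2021 to 21 August 2021), pushing the deadline to 25 April 2023.
Although the defendant's absence ran from 4 January 2020 to 18 July 2020, the stated rules do not make that a tolling event, so it is disregarded.
The other events in the timeline have no effect on the limitation period under the stated rules.
Rousseau filed on 24 February 2023, before the 25 April 2023 deadline, so the action is timely.

TIMELY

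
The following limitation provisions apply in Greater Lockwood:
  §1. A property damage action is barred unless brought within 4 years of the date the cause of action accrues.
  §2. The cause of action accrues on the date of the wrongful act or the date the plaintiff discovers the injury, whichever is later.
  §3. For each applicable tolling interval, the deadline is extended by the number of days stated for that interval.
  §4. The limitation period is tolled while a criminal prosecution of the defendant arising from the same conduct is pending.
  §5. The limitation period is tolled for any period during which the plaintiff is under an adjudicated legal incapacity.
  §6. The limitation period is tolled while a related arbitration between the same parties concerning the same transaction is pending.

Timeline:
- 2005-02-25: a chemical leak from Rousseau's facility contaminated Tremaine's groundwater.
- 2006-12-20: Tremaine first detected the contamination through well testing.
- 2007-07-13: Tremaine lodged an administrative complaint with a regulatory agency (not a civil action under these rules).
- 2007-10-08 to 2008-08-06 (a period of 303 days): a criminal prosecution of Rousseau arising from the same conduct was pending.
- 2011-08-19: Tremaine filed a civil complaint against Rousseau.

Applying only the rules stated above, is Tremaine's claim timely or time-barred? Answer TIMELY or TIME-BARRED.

Because discovery on 2006-12-20 post-dates the 2005-02-25 act, accrual under the later-of rule falls on 2006-12-20.
The untolled deadline — 4 years after 2006-12-20 — is 2010-12-20.
Because the pending criminal prosecution ran from 2007-10-08 to 2008-08-06, the deadline is extended by 303 days to 2011-10-19.
None of the other events listed affects the running of the period under the stated rules.
Filing on 2011-08-19 beat the 2011-10-19 deadline — the action is timely.

TIMELY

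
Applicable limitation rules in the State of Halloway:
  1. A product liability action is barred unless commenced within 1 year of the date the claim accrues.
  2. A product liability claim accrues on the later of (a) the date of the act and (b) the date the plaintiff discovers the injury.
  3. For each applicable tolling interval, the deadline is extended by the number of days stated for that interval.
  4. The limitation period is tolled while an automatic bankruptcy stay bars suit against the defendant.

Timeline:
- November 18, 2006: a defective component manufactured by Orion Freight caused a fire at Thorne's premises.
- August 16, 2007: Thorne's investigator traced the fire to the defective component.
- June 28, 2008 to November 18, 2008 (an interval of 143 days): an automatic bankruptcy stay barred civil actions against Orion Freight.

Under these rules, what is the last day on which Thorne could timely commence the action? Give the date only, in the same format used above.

January 6, 2009

Because discovery on August 16, 2007 post-dates the November 18, 2006 act, accrual under the later-of rule falls on August 16, 2007.
Adding the 1 year base period to August 16, 2007 gives a deadline of August 16, 2008, before any tolling.
The period was tolled for 143 days by the automatic bankruptcy stay (June 28, 2008 to November 18, 2008), pushing the deadline to January 6, 2009.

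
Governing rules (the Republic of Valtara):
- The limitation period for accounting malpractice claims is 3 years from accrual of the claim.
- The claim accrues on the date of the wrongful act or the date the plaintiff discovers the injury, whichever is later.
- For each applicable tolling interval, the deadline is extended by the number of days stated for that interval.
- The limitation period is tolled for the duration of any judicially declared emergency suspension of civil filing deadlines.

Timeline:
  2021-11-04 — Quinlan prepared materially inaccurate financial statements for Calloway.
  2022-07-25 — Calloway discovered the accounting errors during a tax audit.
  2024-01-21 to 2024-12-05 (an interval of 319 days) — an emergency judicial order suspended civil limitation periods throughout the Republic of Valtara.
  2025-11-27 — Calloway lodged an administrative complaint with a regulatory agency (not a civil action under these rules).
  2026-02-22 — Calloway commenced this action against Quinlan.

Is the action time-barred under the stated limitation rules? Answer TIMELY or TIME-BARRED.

Taking the later of the act (2021-11-04) and discovery (2022-07-25), the claim accrued on 2022-07-25.
The untolled deadline — 3 years after 2022-07-25 — is 2025-07-25.
The period was tolled for 319 days by the emergency suspension of filing deadlines (2024-01-21 to 2024-12-05), pushing the deadline to 2026-06-09.
The other events in the timeline have no effect on the limitation period under the stated rules.
The 2026-02-22 filing precedes the 2026-06-09 deadline; the claim is timely.

TIMELY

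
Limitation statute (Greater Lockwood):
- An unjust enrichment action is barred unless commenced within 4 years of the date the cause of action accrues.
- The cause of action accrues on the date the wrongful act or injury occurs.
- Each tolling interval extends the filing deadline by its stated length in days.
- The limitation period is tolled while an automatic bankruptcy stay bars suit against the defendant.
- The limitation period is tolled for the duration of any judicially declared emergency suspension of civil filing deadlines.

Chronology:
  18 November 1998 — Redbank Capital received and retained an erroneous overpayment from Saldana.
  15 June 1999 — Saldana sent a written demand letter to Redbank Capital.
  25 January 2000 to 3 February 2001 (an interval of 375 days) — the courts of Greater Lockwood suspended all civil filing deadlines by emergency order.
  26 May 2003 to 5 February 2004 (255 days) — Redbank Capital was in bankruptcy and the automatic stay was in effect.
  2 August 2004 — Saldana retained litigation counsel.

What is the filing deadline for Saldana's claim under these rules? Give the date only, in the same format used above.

The claim accrued on 18 November 1998, when the wrongful act occurred.
The untolled deadline — 4 years after 18 November 1998 — is 18 November 2002.
Because the emergency suspension of filing deadlines ran from 25 January 2000 to 3 February 2001, the deadline is extended by 375 days to 28 November 2003.
Because the automatic bankruptcy stay ran from 26 May 2003 to 5 February 2004, the deadline is extended by 255 days to 9 August 2004.
The other events in the timeline have no effect on the limitation period under the stated rules.

9 August 2004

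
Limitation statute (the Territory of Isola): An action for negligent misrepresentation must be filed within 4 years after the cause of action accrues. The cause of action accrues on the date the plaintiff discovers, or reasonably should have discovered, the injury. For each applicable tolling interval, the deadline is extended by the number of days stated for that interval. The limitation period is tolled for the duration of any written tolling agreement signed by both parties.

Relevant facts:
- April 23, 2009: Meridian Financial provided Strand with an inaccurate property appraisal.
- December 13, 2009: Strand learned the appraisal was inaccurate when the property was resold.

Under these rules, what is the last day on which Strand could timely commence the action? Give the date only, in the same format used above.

December 13, 2013

Accrual is tied to discovery, so the period began on December 13, 2009 rather than on April 23, 2009 when the act occurred.
4 years from December 13, 2009 is December 13, 2013.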